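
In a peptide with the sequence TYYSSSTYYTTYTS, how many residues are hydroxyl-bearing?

The –OH-bearing residues are Ser, Thr (aliphatic alcohols), and Tyr (phenol).
Matching residues: T1, Y2, Y3, S4, S5, S6, T7, Y8, Y9, T10, T11, Y12, T13, S14.

14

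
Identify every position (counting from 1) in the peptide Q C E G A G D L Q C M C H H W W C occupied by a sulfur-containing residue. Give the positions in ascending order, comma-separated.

2, 10, 11, 12, 17

Only Cys (C) and Met (M) have a sulfur atom in the side chain.
Matching residues: C2, C10, M11, C12, C17.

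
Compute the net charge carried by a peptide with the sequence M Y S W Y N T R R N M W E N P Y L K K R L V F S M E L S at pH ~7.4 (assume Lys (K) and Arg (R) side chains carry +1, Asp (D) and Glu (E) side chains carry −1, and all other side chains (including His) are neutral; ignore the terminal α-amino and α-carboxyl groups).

+3

Positive (K, R): R8, R9, K18, K19, R20 → +5.
Negative (D, E): E13, E26 → −2.
Net charge = (+5) + (−2) = +3.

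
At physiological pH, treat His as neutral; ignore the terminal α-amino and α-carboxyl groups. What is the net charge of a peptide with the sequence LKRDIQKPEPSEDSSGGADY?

Near pH 7.4, K and R contribute +1 each, D and E contribute −1 each, and every other side chain (His included, as stated) is uncharged.
Positive (K, R): K2, R3, K7 → +3.
Negative (D, E): D4, E9, E12, D13, D19 → −5.
Net charge = (+3) + (−5) = −2.

-2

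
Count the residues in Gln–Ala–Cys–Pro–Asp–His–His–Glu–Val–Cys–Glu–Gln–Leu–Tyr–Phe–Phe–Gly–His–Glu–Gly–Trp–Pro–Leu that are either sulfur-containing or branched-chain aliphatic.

Sulfur-containing: C, M. Branched-chain aliphatic: I, L, V.
Sulfur-containing residues here: Cys3, Cys10 (2).
Branched-chain aliphatic residues here: Val9, Leu13, Leu23 (3).
The two groups share no amino acid, so total = 2 + 3 = 5.

5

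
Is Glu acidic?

The acidic residues are Asp (D) and Glu (E), whose side chains end in a carboxylate group.
Glutamate is in this group.

Yes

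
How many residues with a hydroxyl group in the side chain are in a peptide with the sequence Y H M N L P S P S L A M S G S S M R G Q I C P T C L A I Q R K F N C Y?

8

The –OH-bearing residues are Ser, Thr (aliphatic alcohols), and Tyr (phenol).
Matching residues: Y1, S7, S9, S13, S15, S16, T24, Y35.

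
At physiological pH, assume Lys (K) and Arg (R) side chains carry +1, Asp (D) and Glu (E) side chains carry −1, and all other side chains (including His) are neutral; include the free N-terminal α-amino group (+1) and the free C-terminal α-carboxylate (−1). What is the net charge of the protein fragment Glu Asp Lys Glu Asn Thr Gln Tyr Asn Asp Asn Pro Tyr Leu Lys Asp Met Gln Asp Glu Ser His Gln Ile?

Positive (K, R): Lys3, Lys15 → +2.
Negative (D, E): Glu1, Asp2, Glu4, Asp10, Asp16, Asp19, Glu20 → −7.
The N-terminus (+1) and C-terminus (−1) cancel.
Net charge = (+2) + (−7) = −5.

-5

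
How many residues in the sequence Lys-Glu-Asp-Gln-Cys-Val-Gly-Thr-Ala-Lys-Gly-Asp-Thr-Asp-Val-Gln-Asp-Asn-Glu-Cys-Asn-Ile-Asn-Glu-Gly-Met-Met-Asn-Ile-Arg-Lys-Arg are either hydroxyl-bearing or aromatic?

2

Hydroxyl-bearing: S, T, Y. Aromatic: F, W, Y.
Hydroxyl-bearing residues here: Thr8, Thr13 (2).
Aromatic residues here: none (0).
(Y belongs to both groups, but none appear in this sequence.) Total = 2 + 0 = 2.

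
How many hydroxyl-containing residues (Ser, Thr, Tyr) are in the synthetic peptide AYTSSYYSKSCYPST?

11

Matching residues: Y2, T3, S4, S5, Y6, Y7, S8, S10, Y12, S14, T15.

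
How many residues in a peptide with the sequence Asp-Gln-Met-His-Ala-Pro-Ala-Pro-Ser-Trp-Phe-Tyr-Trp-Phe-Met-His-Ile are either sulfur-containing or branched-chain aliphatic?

Sulfur-containing: C, M. Branched-chain aliphatic: I, L, V.
Sulfur-containing residues here: Met3, Met15 (2).
Branched-chain aliphatic residues here: Ile17 (1).
The two groups share no amino acid, so total = 2 + 1 = 3.

3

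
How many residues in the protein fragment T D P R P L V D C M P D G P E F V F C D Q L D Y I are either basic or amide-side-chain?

Basic: H, K, R. Amide-side-chain: N, Q.
Basic residues here: R4 (1).
Amide-side-chain residues here: Q21 (1).
The two groups share no amino acid, so total = 1 + 1 = 2.

2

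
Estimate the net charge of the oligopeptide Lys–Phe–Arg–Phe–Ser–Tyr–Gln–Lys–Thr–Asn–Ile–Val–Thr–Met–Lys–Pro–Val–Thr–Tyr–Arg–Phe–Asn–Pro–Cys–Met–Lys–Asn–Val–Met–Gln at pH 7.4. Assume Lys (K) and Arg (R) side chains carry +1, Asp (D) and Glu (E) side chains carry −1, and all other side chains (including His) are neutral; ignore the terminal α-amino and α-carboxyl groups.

Positive (K, R): Lys1, Arg3, Lys8, Lys15, Arg20, Lys26 → +6.
Negative (D, E): none → −0.
Net charge = (+6) + (−0) = +6.

+6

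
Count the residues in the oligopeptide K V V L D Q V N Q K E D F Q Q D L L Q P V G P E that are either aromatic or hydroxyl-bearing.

1

Aromatic: F, W, Y. Hydroxyl-bearing: S, T, Y.
Aromatic residues here: F13 (1).
Hydroxyl-bearing residues here: none (0).
(Y belongs to both groups, but none appear in this sequence.) Total = 1 + 0 = 1.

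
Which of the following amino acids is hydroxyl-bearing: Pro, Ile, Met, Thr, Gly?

Thr

The –OH-bearing residues are Ser, Thr (aliphatic alcohols), and Tyr (phenol).
Of the listed options, only Thr belongs to this group.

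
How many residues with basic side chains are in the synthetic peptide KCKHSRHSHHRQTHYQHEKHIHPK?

14

The basic amino acids are Lys (K), Arg (R), and His (H).
Matching residues: K1, K3, H4, R6, H7, H9, H10, R11, H14, H17, K19, H20, H22, K24.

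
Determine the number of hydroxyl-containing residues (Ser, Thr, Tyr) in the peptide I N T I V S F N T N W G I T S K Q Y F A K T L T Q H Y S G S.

Matching residues: T3, S6, T9, T14, S15, Y18, T22, T24, Y27, S28, S30.

11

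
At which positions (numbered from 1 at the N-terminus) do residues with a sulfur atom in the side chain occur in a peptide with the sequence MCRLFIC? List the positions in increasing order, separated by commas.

1, 2, 7

Only Cys (C) and Met (M) have a sulfur atom in the side chain.
Matching residues: M1, C2, C7.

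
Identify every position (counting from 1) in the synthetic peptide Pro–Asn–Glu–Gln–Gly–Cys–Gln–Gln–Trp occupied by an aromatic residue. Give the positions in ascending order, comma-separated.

Matching residues: Trp9.

9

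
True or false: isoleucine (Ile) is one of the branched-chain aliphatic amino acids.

Valine (V), leucine (L), and isoleucine (I) are the branched-chain amino acids.
Isoleucine is in this group.

True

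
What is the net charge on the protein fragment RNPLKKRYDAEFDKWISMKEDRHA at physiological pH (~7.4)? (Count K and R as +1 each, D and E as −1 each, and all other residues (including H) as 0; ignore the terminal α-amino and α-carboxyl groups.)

+2

Positive (K, R): R1, K5, K6, R7, K14, K19, R22 → +7.
Negative (D, E): D9, E11, D13, E20, D21 → −5.
Net charge = (+7) + (−5) = +2.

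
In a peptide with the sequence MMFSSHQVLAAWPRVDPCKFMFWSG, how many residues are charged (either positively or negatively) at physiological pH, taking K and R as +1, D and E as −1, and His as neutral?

Charged side chains at pH ~7.4: K, R (positive); D, E (negative).
Matching residues: R14, D16, K19.

3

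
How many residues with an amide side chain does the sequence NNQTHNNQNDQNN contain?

10

Only N (asparagine) and Q (glutamine) carry a side-chain carboxamide.
Matching residues: N1, N2, Q3, N6, N7, Q8, N9, Q11, N12, N13.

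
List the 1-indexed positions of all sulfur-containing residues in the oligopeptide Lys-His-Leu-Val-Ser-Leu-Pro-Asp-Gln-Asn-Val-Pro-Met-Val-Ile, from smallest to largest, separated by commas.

13

Only Cys (C) and Met (M) have a sulfur atom in the side chain.
Matching residues: Met13.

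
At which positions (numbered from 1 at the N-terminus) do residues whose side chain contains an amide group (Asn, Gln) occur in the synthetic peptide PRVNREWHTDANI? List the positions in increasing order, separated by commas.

Matching residues: N4, N12.

4, 12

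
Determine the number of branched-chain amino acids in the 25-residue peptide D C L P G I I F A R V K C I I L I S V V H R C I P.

The BCAAs are Val, Leu, and Ile — aliphatic side chains with a branch point.
Matching residues: L3, I6, I7, V11, I14, I15, L16, I17, V19, V20, I24.

11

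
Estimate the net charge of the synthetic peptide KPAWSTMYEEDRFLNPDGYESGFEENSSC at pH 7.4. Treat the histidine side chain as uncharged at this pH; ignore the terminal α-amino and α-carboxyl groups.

Near pH 7.4, K and R contribute +1 each, D and E contribute −1 each, and every other side chain (His included, as stated) is uncharged.
Positive (K, R): K1, R12 → +2.
Negative (D, E): E9, E10, D11, D17, E20, E24, E25 → −7.
Net charge = (+2) + (−7) = −5.

-5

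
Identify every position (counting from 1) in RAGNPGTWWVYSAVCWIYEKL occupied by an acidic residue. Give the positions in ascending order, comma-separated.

19

Aspartate (D) and glutamate (E) have carboxylic-acid side chains and are the acidic amino acids.
Matching residues: E19.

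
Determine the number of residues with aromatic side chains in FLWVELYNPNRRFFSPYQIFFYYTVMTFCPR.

The aromatic amino acids are Phe (F, benzyl), Trp (W, indole), and Tyr (Y, phenol).
Matching residues: F1, W3, Y7, F13, F14, Y17, F20, F21, Y22, Y23, F28.

11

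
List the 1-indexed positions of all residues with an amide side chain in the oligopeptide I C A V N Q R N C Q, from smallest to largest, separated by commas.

The amide-side-chain residues are Asn (N) and Gln (Q).
Matching residues: N5, Q6, N8, Q10.

5, 6, 8, 10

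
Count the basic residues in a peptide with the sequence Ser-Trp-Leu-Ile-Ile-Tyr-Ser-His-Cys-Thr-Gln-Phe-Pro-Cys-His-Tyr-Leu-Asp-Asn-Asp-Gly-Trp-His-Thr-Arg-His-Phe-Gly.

5

The basic amino acids are Lys (K), Arg (R), and His (H).
Matching residues: His8, His15, His23, Arg25, His26.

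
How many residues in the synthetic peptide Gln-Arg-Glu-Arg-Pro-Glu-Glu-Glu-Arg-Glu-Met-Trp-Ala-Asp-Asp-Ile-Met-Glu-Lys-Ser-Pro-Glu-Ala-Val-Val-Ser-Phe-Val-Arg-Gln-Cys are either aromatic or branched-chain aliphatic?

Aromatic: F, W, Y. Branched-chain aliphatic: I, L, V.
Aromatic residues here: Trp12, Phe27 (2).
Branched-chain aliphatic residues here: Ile16, Val24, Val25, Val28 (4).
The two groups share no amino acid, so total = 2 + 4 = 6.

6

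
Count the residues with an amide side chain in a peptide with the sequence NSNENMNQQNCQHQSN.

10

The amide-side-chain residues are Asn (N) and Gln (Q).
Matching residues: N1, N3, N5, N7, Q8, Q9, N10, Q12, Q14, N16.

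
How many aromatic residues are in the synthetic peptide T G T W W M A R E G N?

2

The aromatic amino acids are Phe (F, benzyl), Trp (W, indole), and Tyr (Y, phenol).
Matching residues: W4, W5.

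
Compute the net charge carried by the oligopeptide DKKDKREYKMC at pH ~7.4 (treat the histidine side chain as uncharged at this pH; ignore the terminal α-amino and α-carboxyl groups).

Near pH 7.4, K and R contribute +1 each, D and E contribute −1 each, and every other side chain (His included, as stated) is uncharged.
Positive (K, R): K2, K3, K5, R6, K9 → +5.
Negative (D, E): D1, D4, E7 → −3.
Net charge = (+5) + (−3) = +2.

+2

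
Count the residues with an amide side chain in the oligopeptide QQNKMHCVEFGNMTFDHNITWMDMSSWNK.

The amide-side-chain residues are Asn (N) and Gln (Q).
Matching residues: Q1, Q2, N3, N12, N18, N28.

6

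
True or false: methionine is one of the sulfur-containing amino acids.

Only Cys (C) and Met (M) have a sulfur atom in the side chain.
Methionine is in this group.

True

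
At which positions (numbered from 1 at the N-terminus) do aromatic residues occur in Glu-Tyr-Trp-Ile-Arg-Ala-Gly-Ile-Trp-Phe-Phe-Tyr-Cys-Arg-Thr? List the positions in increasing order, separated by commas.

2, 3, 9, 10, 11, 12

Phenylalanine (F), tryptophan (W), and tyrosine (Y) have aromatic ring side chains.
Matching residues: Tyr2, Trp3, Trp9, Phe10, Phe11, Tyr12.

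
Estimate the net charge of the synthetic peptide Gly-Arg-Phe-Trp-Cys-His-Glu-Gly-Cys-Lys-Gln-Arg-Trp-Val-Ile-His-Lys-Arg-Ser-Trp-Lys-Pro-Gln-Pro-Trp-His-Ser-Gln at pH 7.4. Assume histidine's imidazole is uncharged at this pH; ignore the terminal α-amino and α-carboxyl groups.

The side chains ionized at physiological pH are Lys/Arg (+1) and Asp/Glu (−1); with His treated as neutral, nothing else contributes.
Positive (K, R): Arg2, Lys10, Arg12, Lys17, Arg18, Lys21 → +6.
Negative (D, E): Glu7 → −1.
Net charge = (+6) + (−1) = +5.

+5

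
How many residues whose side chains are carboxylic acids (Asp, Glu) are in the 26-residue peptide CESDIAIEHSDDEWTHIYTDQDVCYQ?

8

Matching residues: E2, D4, E8, D11, D12, E13, D20, D22.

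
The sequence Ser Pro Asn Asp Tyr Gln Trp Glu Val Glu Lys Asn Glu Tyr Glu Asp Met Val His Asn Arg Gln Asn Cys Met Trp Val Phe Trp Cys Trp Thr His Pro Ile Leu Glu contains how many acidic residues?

7

Only D (aspartate) and E (glutamate) carry a side-chain carboxylic acid.
Matching residues: Asp4, Glu8, Glu10, Glu13, Glu15, Asp16, Glu37.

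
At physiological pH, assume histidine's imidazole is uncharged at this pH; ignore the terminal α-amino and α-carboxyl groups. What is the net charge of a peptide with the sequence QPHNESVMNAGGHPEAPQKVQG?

At pH ~7.4 the Lys and Arg side chains are protonated (+1), the Asp and Glu side chains are deprotonated (−1), and with His taken as neutral all other side chains carry no charge.
Positive (K, R): K19 → +1.
Negative (D, E): E5, E15 → −2.
Net charge = (+1) + (−2) = −1.

-1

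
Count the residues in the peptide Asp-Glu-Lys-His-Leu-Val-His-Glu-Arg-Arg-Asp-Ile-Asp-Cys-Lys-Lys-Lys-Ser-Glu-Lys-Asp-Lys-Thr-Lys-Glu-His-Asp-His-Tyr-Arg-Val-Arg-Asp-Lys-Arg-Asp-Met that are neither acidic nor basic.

9

Acidic: D, E. Basic: K, R, H. All other residues are neither.
Matching residues: Leu5, Val6, Ile12, Cys14, Ser18, Thr23, Tyr29, Val31, Met37.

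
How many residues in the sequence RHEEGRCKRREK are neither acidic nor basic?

Acidic: D, E. Basic: K, R, H. All other residues are neither.
Matching residues: G5, C7.

2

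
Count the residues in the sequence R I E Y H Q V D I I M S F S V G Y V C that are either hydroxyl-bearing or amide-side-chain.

Hydroxyl-bearing: S, T, Y. Amide-side-chain: N, Q.
Hydroxyl-bearing residues here: Y4, S12, S14, Y17 (4).
Amide-side-chain residues here: Q6 (1).
The two groups share no amino acid, so total = 4 + 1 = 5.

5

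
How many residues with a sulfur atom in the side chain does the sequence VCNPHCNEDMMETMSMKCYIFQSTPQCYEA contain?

Cysteine (C, thiol) and methionine (M, thioether) are the two sulfur-containing amino acids.
Matching residues: C2, C6, M10, M11, M14, M16, C18, C27.

8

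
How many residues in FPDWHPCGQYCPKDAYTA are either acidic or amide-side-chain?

3

Acidic: D, E. Amide-side-chain: N, Q.
Acidic residues here: D3, D14 (2).
Amide-side-chain residues here: Q9 (1).
The two groups share no amino acid, so total = 2 + 1 = 3.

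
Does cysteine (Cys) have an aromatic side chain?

The aromatic amino acids are Phe (F, benzyl), Trp (W, indole), and Tyr (Y, phenol).
Cysteine is not in this group.

No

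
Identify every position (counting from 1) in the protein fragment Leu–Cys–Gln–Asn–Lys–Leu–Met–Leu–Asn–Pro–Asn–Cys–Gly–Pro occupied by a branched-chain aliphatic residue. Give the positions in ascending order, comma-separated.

1, 6, 8

The BCAAs are Val, Leu, and Ile — aliphatic side chains with a branch point.
Matching residues: Leu1, Leu6, Leu8.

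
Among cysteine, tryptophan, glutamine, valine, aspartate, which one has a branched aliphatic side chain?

valine

The BCAAs are Val, Leu, and Ile — aliphatic side chains with a branch point.
Of the listed options, only valine belongs to this group.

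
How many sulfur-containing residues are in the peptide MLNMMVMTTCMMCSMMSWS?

Only Cys (C) and Met (M) have a sulfur atom in the side chain.
Matching residues: M1, M4, M5, M7, C10, M11, M12, C13, M15, M16.

10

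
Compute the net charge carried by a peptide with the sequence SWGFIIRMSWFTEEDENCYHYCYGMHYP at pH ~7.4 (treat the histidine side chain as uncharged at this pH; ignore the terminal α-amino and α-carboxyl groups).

At pH ~7.4 the Lys and Arg side chains are protonated (+1), the Asp and Glu side chains are deprotonated (−1), and with His taken as neutral all other side chains carry no charge.
Positive (K, R): R7 → +1.
Negative (D, E): E13, E14, D15, E16 → −4.
Net charge = (+1) + (−4) = −3.

-3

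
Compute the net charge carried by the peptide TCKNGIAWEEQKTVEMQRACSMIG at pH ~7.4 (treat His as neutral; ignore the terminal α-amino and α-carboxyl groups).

Near pH 7.4, K and R contribute +1 each, D and E contribute −1 each, and every other side chain (His included, as stated) is uncharged.
Positive (K, R): K3, K12, R18 → +3.
Negative (D, E): E9, E10, E15 → −3.
Net charge = (+3) + (−3) = 0.

0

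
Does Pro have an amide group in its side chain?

Only N (asparagine) and Q (glutamine) carry a side-chain carboxamide.
Proline is not in this group.

No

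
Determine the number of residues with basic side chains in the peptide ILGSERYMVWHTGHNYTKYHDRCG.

K, R, and H are the three residues with basic side chains (ε-amine, guanidinium, and imidazole respectively).
Matching residues: R6, H11, H14, K18, H20, R22.

6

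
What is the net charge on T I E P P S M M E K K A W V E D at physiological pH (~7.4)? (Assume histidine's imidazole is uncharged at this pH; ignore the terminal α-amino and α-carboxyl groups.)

At pH ~7.4 the Lys and Arg side chains are protonated (+1), the Asp and Glu side chains are deprotonated (−1), and with His taken as neutral all other side chains carry no charge.
Positive (K, R): K10, K11 → +2.
Negative (D, E): E3, E9, E15, D16 → −4.
Net charge = (+2) + (−4) = −2.

-2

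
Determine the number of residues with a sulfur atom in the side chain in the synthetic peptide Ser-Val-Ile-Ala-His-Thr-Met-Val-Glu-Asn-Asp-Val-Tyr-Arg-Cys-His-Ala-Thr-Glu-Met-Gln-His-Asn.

The sulfur-bearing residues are cysteine (–SH) and methionine (–S–CH₃).
Matching residues: Met7, Cys15, Met20.

3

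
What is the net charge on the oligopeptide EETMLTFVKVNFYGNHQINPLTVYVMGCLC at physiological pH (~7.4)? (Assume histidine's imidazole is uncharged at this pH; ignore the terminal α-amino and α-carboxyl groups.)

The side chains ionized at physiological pH are Lys/Arg (+1) and Asp/Glu (−1); with His treated as neutral, nothing else contributes.
Positive (K, R): K9 → +1.
Negative (D, E): E1, E2 → −2.
Net charge = (+1) + (−2) = −1.

-1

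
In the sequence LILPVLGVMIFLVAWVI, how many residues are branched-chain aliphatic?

V, L, and I make up the branched-chain aliphatic group.
Matching residues: L1, I2, L3, V5, L6, V8, I10, L12, V13, V16, I17.

11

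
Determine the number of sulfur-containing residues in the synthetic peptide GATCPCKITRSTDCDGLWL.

Cysteine (C, thiol) and methionine (M, thioether) are the two sulfur-containing amino acids.
Matching residues: C4, C6, C14.

3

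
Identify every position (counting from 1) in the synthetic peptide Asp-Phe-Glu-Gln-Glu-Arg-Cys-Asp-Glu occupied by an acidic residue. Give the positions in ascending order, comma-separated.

Only D (aspartate) and E (glutamate) carry a side-chain carboxylic acid.
Matching residues: Asp1, Glu3, Glu5, Asp8, Glu9.

1, 3, 5, 8, 9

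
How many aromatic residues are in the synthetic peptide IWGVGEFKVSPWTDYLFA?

The aromatic amino acids are Phe (F, benzyl), Trp (W, indole), and Tyr (Y, phenol).
Matching residues: W2, F7, W12, Y15, F17.

5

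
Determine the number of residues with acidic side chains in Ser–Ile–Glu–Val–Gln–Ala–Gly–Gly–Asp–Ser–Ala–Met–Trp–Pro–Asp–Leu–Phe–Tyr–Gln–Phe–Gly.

3

Only D (aspartate) and E (glutamate) carry a side-chain carboxylic acid.
Matching residues: Glu3, Asp9, Asp15.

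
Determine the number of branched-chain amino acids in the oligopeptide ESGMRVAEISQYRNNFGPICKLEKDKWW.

4

Valine (V), leucine (L), and isoleucine (I) are the branched-chain amino acids.
Matching residues: V6, I9, I19, L22.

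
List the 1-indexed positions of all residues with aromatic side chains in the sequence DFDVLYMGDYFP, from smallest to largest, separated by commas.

2, 6, 10, 11

F, W, and Y each carry an aromatic ring on the side chain.
Matching residues: F2, Y6, Y10, F11.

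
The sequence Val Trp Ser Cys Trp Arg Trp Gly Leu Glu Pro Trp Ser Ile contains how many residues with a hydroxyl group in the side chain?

Serine (S), threonine (T), and tyrosine (Y) each carry a hydroxyl group on the side chain.
Matching residues: Ser3, Ser13.

2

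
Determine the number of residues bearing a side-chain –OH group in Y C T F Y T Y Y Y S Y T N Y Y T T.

Serine (S), threonine (T), and tyrosine (Y) each carry a hydroxyl group on the side chain.
Matching residues: Y1, T3, Y5, T6, Y7, Y8, Y9, S10, Y11, T12, Y14, Y15, T16, T17.

14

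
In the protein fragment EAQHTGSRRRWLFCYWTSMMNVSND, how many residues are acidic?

2

The acidic residues are Asp (D) and Glu (E), whose side chains end in a carboxylate group.
Matching residues: E1, D25.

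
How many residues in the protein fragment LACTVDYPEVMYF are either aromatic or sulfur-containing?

Aromatic: F, W, Y. Sulfur-containing: C, M.
Aromatic residues here: Y7, Y12, F13 (3).
Sulfur-containing residues here: C3, M11 (2).
The two groups share no amino acid, so total = 3 + 2 = 5.

5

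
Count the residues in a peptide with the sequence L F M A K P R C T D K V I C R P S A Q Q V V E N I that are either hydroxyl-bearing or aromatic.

3

Hydroxyl-bearing: S, T, Y. Aromatic: F, W, Y.
Hydroxyl-bearing residues here: T9, S17 (2).
Aromatic residues here: F2 (1).
(Y belongs to both groups, but none appear in this sequence.) Total = 2 + 1 = 3.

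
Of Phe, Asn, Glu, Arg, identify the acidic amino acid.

The acidic residues are Asp (D) and Glu (E), whose side chains end in a carboxylate group.
Of the listed options, only Glu belongs to this group.

Glu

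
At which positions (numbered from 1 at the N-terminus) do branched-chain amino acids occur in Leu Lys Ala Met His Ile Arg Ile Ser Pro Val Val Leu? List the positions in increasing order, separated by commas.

The BCAAs are Val, Leu, and Ile — aliphatic side chains with a branch point.
Matching residues: Leu1, Ile6, Ile8, Val11, Val12, Leu13.

1, 6, 8, 11, 12, 13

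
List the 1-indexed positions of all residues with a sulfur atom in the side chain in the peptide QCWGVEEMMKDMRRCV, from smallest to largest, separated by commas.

The sulfur-bearing residues are cysteine (–SH) and methionine (–S–CH₃).
Matching residues: C2, M8, M9, M12, C15.

2, 8, 9, 12, 15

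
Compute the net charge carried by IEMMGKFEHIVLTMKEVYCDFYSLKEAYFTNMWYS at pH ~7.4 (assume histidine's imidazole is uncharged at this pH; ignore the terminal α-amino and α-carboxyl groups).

Near pH 7.4, K and R contribute +1 each, D and E contribute −1 each, and every other side chain (His included, as stated) is uncharged.
Positive (K, R): K6, K15, K25 → +3.
Negative (D, E): E2, E8, E16, D20, E26 → −5.
Net charge = (+3) + (−5) = −2.

-2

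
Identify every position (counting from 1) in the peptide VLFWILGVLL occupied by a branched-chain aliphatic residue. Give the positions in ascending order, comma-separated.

The BCAAs are Val, Leu, and Ile — aliphatic side chains with a branch point.
Matching residues: V1, L2, I5, L6, V8, L9, L10.

1, 2, 5, 6, 8, 9, 10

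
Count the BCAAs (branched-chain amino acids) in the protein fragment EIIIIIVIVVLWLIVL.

14

Valine (V), leucine (L), and isoleucine (I) are the branched-chain amino acids.
Matching residues: I2, I3, I4, I5, I6, V7, I8, V9, V10, L11, L13, I14, V15, L16.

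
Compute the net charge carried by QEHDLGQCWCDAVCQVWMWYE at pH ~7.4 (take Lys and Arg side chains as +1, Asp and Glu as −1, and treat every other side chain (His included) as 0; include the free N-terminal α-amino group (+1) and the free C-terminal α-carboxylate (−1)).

Positive (K, R): none → +0.
Negative (D, E): E2, D4, D11, E21 → −4.
The N-terminus (+1) and C-terminus (−1) cancel.
Net charge = (+0) + (−4) = −4.

-4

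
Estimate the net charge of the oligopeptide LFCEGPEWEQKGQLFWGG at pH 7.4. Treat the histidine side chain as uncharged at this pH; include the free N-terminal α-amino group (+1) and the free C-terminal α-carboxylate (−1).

At pH ~7.4 the Lys and Arg side chains are protonated (+1), the Asp and Glu side chains are deprotonated (−1), and with His taken as neutral all other side chains carry no charge.
Positive (K, R): K11 → +1.
Negative (D, E): E4, E7, E9 → −3.
The N-terminus (+1) and C-terminus (−1) cancel.
Net charge = (+1) + (−3) = −2.

-2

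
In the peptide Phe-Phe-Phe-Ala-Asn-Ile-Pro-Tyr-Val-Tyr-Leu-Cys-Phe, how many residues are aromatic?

6

The aromatic amino acids are Phe (F, benzyl), Trp (W, indole), and Tyr (Y, phenol).
Matching residues: Phe1, Phe2, Phe3, Tyr8, Tyr10, Phe13.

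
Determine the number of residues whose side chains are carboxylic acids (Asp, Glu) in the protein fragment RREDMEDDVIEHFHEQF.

7

Matching residues: E3, D4, E6, D7, D8, E11, E15.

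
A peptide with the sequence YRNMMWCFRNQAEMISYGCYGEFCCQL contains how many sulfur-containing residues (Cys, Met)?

Matching residues: M4, M5, C7, M14, C19, C24, C25.

7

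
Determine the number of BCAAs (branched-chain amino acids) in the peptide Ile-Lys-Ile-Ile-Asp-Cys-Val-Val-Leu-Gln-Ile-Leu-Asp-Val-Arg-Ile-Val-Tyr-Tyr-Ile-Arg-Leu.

13

Valine (V), leucine (L), and isoleucine (I) are the branched-chain amino acids.
Matching residues: Ile1, Ile3, Ile4, Val7, Val8, Leu9, Ile11, Leu12, Val14, Ile16, Val17, Ile20, Leu22.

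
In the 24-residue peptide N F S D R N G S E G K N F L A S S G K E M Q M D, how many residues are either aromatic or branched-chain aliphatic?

Aromatic: F, W, Y. Branched-chain aliphatic: I, L, V.
Aromatic residues here: F2, F13 (2).
Branched-chain aliphatic residues here: L14 (1).
The two groups share no amino acid, so total = 2 + 1 = 3.

3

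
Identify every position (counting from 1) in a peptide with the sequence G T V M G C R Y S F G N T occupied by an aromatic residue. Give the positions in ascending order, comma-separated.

8, 10

The aromatic amino acids are Phe (F, benzyl), Trp (W, indole), and Tyr (Y, phenol).
Matching residues: Y8, F10.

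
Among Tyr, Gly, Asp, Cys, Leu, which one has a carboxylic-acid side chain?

Asp

Aspartate (D) and glutamate (E) have carboxylic-acid side chains and are the acidic amino acids.
Of the listed options, only Asp belongs to this group.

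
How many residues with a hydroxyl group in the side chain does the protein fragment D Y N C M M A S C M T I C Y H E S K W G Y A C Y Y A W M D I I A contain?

S, T, and Y are the three residues with a side-chain hydroxyl.
Matching residues: Y2, S8, T11, Y14, S17, Y21, Y24, Y25.

8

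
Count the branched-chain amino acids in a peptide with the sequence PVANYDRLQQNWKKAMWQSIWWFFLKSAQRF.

Valine (V), leucine (L), and isoleucine (I) are the branched-chain amino acids.
Matching residues: V2, L8, I20, L25.

4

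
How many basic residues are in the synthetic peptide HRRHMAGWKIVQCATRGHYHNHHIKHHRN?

The basic amino acids are Lys (K), Arg (R), and His (H).
Matching residues: H1, R2, R3, H4, K9, R16, H18, H20, H22, H23, K25, H26, H27, R28.

14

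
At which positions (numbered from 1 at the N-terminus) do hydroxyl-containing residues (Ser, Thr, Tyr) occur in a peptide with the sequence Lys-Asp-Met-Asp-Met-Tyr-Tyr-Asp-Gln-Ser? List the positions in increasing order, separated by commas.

Matching residues: Tyr6, Tyr7, Ser10.

6, 7, 10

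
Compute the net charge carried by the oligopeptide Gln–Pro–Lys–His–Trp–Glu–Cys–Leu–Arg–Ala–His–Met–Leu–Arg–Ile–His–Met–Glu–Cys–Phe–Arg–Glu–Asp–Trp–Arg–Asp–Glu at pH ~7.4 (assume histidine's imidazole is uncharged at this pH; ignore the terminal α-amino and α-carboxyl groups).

The side chains ionized at physiological pH are Lys/Arg (+1) and Asp/Glu (−1); with His treated as neutral, nothing else contributes.
Positive (K, R): Lys3, Arg9, Arg14, Arg21, Arg25 → +5.
Negative (D, E): Glu6, Glu18, Glu22, Asp23, Asp26, Glu27 → −6.
Net charge = (+5) + (−6) = −1.

-1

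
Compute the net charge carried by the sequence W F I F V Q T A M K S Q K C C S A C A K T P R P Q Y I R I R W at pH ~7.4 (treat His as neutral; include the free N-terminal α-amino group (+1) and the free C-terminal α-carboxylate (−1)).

Near pH 7.4, K and R contribute +1 each, D and E contribute −1 each, and every other side chain (His included, as stated) is uncharged.
Positive (K, R): K10, K13, K20, R23, R28, R30 → +6.
Negative (D, E): none → −0.
The N-terminus (+1) and C-terminus (−1) cancel.
Net charge = (+6) + (−0) = +6.

+6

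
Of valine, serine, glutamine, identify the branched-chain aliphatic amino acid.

valine

The BCAAs are Val, Leu, and Ile — aliphatic side chains with a branch point.
Of the listed options, only valine belongs to this group.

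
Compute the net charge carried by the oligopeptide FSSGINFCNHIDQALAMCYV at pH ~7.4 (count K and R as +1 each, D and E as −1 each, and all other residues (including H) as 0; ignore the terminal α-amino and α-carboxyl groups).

Positive (K, R): none → +0.
Negative (D, E): D12 → −1.
Net charge = (+0) + (−1) = −1.

-1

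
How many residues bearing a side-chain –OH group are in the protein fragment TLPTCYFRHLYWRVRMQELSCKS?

The –OH-bearing residues are Ser, Thr (aliphatic alcohols), and Tyr (phenol).
Matching residues: T1, T4, Y6, Y11, S20, S23.

6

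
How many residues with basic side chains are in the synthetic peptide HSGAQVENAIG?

K, R, and H are the three residues with basic side chains (ε-amine, guanidinium, and imidazole respectively).
Matching residues: H1.

1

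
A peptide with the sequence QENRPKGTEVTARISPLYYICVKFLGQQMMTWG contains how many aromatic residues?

The aromatic amino acids are Phe (F, benzyl), Trp (W, indole), and Tyr (Y, phenol).
Matching residues: Y18, Y19, F24, W32.

4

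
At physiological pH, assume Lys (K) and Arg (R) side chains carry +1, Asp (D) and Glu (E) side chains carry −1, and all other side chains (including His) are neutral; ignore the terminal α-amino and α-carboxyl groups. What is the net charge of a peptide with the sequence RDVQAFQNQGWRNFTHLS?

Positive (K, R): R1, R12 → +2.
Negative (D, E): D2 → −1.
Net charge = (+2) + (−1) = +1.

+1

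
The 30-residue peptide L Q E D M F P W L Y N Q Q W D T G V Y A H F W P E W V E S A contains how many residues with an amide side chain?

4

The amide-side-chain residues are Asn (N) and Gln (Q).
Matching residues: Q2, N11, Q12, Q13.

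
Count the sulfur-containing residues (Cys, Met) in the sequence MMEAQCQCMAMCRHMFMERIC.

Matching residues: M1, M2, C6, C8, M9, M11, C12, M15, M17, C21.

10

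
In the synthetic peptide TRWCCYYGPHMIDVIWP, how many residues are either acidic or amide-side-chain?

Acidic: D, E. Amide-side-chain: N, Q.
Acidic residues here: D13 (1).
Amide-side-chain residues here: none (0).
The two groups share no amino acid, so total = 1 + 0 = 1.

1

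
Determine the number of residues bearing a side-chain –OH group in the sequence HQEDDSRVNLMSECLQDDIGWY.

3

The –OH-bearing residues are Ser, Thr (aliphatic alcohols), and Tyr (phenol).
Matching residues: S6, S12, Y22.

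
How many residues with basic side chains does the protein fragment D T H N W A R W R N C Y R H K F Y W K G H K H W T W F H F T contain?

K, R, and H are the three residues with basic side chains (ε-amine, guanidinium, and imidazole respectively).
Matching residues: H3, R7, R9, R13, H14, K15, K19, H21, K22, H23, H28.

11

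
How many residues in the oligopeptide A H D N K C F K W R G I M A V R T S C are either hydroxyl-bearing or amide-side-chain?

3

Hydroxyl-bearing: S, T, Y. Amide-side-chain: N, Q.
Hydroxyl-bearing residues here: T17, S18 (2).
Amide-side-chain residues here: N4 (1).
The two groups share no amino acid, so total = 2 + 1 = 3.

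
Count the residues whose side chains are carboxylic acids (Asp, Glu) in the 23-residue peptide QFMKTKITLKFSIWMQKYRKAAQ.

None of the 23 residues belong to this group.

0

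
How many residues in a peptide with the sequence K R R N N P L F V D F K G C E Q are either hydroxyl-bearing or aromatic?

2

Hydroxyl-bearing: S, T, Y. Aromatic: F, W, Y.
Hydroxyl-bearing residues here: none (0).
Aromatic residues here: F8, F11 (2).
(Y belongs to both groups, but none appear in this sequence.) Total = 0 + 2 = 2.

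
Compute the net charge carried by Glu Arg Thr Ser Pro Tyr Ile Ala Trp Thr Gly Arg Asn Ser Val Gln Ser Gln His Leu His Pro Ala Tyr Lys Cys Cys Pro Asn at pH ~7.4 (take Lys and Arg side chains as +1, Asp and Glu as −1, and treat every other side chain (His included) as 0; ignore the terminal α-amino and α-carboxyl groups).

+2

Positive (K, R): Arg2, Arg12, Lys25 → +3.
Negative (D, E): Glu1 → −1.
Net charge = (+3) + (−1) = +2.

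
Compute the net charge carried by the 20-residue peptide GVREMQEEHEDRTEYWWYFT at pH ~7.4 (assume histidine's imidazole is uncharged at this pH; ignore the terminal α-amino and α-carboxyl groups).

At pH ~7.4 the Lys and Arg side chains are protonated (+1), the Asp and Glu side chains are deprotonated (−1), and with His taken as neutral all other side chains carry no charge.
Positive (K, R): R3, R12 → +2.
Negative (D, E): E4, E7, E8, E10, D11, E14 → −6.
Net charge = (+2) + (−6) = −4.

-4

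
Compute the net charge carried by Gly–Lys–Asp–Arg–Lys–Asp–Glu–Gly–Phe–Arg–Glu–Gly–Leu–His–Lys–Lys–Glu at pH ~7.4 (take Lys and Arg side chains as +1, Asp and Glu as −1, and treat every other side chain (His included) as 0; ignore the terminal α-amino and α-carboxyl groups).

+1

Positive (K, R): Lys2, Arg4, Lys5, Arg10, Lys15, Lys16 → +6.
Negative (D, E): Asp3, Asp6, Glu7, Glu11, Glu17 → −5.
Net charge = (+6) + (−5) = +1.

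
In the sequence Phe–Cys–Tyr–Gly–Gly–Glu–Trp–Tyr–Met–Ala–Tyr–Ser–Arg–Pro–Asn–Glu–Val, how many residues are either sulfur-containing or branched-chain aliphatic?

Sulfur-containing: C, M. Branched-chain aliphatic: I, L, V.
Sulfur-containing residues here: Cys2, Met9 (2).
Branched-chain aliphatic residues here: Val17 (1).
The two groups share no amino acid, so total = 2 + 1 = 3.

3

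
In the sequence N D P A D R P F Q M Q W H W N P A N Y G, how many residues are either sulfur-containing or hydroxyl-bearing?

2

Sulfur-containing: C, M. Hydroxyl-bearing: S, T, Y.
Sulfur-containing residues here: M10 (1).
Hydroxyl-bearing residues here: Y19 (1).
The two groups share no amino acid, so total = 1 + 1 = 2.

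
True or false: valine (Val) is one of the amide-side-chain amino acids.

False

Only N (asparagine) and Q (glutamine) carry a side-chain carboxamide.
Valine is not in this group.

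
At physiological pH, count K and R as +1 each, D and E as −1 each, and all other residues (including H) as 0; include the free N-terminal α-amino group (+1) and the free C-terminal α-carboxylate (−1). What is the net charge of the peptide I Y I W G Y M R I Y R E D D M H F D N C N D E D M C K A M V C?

-4

Positive (K, R): R8, R11, K27 → +3.
Negative (D, E): E12, D13, D14, D18, D22, E23, D24 → −7.
The N-terminus (+1) and C-terminus (−1) cancel.
Net charge = (+3) + (−7) = −4.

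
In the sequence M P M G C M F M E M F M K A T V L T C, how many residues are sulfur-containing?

Only Cys (C) and Met (M) have a sulfur atom in the side chain.
Matching residues: M1, M3, C5, M6, M8, M10, M12, C19.

8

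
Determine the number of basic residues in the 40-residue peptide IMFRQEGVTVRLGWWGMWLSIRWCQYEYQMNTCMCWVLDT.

The basic amino acids are Lys (K), Arg (R), and His (H).
Matching residues: R4, R11, R22.

3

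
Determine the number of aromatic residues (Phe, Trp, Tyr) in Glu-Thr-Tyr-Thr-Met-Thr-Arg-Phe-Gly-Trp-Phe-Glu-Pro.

Matching residues: Tyr3, Phe8, Trp10, Phe11.

4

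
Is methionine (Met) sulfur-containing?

The sulfur-bearing residues are cysteine (–SH) and methionine (–S–CH₃).
Methionine is in this group.

Yes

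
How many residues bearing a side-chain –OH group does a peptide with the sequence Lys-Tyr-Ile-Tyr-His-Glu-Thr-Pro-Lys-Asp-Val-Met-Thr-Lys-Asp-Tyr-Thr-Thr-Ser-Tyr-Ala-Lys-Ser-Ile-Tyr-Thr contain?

12

The –OH-bearing residues are Ser, Thr (aliphatic alcohols), and Tyr (phenol).
Matching residues: Tyr2, Tyr4, Thr7, Thr13, Tyr16, Thr17, Thr18, Ser19, Tyr20, Ser23, Tyr25, Thr26.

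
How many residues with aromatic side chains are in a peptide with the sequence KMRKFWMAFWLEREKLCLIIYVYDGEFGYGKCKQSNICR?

8

Phenylalanine (F), tryptophan (W), and tyrosine (Y) have aromatic ring side chains.
Matching residues: F5, W6, F9, W10, Y21, Y23, F27, Y29.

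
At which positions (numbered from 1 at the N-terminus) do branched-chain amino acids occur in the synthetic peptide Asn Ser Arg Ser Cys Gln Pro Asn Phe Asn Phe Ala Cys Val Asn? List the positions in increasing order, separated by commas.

V, L, and I make up the branched-chain aliphatic group.
Matching residues: Val14.

14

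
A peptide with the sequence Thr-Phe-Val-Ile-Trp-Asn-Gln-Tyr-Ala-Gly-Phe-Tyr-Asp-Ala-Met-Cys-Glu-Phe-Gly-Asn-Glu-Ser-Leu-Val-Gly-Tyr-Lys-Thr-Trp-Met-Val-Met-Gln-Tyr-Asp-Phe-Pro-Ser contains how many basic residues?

The basic amino acids are Lys (K), Arg (R), and His (H).
Matching residues: Lys27.

1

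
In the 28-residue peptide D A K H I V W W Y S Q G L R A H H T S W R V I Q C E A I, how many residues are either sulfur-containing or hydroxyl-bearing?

5

Sulfur-containing: C, M. Hydroxyl-bearing: S, T, Y.
Sulfur-containing residues here: C25 (1).
Hydroxyl-bearing residues here: Y9, S10, T18, S19 (4).
The two groups share no amino acid, so total = 1 + 4 = 5.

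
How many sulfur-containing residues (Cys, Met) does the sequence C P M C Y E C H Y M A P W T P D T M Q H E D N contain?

6

Matching residues: C1, M3, C4, C7, M10, M18.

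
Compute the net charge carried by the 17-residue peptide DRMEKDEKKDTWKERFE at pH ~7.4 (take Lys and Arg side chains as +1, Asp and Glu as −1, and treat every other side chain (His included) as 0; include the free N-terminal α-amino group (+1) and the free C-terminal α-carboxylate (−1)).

Positive (K, R): R2, K5, K8, K9, K13, R15 → +6.
Negative (D, E): D1, E4, D6, E7, D10, E14, E17 → −7.
The N-terminus (+1) and C-terminus (−1) cancel.
Net charge = (+6) + (−7) = −1.

-1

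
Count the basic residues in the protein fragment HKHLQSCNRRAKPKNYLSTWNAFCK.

8

The basic amino acids are Lys (K), Arg (R), and His (H).
Matching residues: H1, K2, H3, R9, R10, K12, K14, K25.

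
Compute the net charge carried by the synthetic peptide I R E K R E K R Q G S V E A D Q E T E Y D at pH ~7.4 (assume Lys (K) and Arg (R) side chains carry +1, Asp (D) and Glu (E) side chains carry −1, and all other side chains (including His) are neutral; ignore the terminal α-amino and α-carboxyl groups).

Positive (K, R): R2, K4, R5, K7, R8 → +5.
Negative (D, E): E3, E6, E13, D15, E17, E19, D21 → −7.
Net charge = (+5) + (−7) = −2.

-2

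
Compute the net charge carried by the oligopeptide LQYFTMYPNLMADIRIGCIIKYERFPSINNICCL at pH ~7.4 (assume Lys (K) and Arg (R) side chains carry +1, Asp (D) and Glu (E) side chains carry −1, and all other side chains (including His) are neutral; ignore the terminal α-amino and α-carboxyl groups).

+1

Positive (K, R): R15, K21, R24 → +3.
Negative (D, E): D13, E23 → −2.
Net charge = (+3) + (−2) = +1.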